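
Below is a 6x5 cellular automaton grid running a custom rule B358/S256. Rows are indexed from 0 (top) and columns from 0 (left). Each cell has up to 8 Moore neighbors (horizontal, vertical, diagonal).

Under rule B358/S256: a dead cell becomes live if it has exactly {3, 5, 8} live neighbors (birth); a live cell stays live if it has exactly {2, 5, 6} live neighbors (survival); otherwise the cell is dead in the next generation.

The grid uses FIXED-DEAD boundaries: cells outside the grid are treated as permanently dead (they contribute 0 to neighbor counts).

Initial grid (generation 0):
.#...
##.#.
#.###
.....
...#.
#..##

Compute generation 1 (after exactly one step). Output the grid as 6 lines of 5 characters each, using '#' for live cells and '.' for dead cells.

Simulating step by step:
Generation 0 (given above): 12 live cells
Generation 1: 13 live cells
(generation 1 grid is the final answer)

Answer: ###..
..#.#
#...#
..#.#
...##
...##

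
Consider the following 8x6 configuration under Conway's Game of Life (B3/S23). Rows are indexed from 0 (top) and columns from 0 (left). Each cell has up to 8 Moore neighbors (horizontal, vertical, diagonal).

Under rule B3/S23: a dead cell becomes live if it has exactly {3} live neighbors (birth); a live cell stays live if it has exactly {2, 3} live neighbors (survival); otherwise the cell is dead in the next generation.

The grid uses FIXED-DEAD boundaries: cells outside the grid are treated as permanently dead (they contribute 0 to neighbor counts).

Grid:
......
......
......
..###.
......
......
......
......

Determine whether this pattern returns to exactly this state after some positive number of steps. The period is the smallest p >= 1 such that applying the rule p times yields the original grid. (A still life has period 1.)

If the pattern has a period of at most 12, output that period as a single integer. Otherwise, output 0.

Answer: 2

Derivation:
Simulating and comparing each generation to the original:
Gen 0 (original, given above): 3 live cells
Gen 1: 3 live cells, differs from original
Gen 2: 3 live cells, MATCHES original -> period = 2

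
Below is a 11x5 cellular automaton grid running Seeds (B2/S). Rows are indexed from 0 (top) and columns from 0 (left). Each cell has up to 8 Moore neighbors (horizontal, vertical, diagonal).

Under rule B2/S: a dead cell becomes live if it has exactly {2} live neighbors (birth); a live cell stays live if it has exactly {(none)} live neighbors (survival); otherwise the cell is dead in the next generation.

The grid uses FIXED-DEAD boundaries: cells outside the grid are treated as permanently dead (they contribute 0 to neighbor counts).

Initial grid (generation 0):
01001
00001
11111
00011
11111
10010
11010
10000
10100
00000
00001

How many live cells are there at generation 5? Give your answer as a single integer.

Simulating step by step:
Generation 0 (given above): 24 live cells
Generation 1: 5 live cells
00010
00000
00000
00000
00000
00000
00001
00010
00000
01010
00000
Generation 2: 6 live cells
00000
00000
00000
00000
00000
00000
00010
00001
00011
00100
00100
Generation 3: 7 live cells
00000
00000
00000
00000
00000
00000
00001
00100
00100
01001
01010
Generation 4: 5 live cells
00000
00000
00000
00000
00000
00000
00010
01000
00000
10000
10001
Generation 5: 6 live cells
00000
00000
00000
00000
00000
00000
00100
00100
11000
01000
01000
Population at generation 5: 6

Answer: 6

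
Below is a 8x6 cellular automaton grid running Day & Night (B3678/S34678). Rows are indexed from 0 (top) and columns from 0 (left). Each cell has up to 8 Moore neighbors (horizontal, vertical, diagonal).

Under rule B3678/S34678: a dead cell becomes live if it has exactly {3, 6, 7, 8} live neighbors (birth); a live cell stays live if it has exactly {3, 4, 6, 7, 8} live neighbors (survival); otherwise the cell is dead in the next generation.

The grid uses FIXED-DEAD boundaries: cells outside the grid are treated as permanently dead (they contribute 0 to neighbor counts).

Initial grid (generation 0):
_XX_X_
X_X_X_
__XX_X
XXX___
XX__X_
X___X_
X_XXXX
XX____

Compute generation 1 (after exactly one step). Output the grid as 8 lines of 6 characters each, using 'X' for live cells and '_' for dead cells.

Simulating step by step:
Generation 0 (given above): 24 live cells
Generation 1: 26 live cells
(generation 1 grid is the final answer)

Answer: _X____
__XXXX
XXXXX_
X_X_X_
X_XX__
X_X_X_
X__XX_
_XXXX_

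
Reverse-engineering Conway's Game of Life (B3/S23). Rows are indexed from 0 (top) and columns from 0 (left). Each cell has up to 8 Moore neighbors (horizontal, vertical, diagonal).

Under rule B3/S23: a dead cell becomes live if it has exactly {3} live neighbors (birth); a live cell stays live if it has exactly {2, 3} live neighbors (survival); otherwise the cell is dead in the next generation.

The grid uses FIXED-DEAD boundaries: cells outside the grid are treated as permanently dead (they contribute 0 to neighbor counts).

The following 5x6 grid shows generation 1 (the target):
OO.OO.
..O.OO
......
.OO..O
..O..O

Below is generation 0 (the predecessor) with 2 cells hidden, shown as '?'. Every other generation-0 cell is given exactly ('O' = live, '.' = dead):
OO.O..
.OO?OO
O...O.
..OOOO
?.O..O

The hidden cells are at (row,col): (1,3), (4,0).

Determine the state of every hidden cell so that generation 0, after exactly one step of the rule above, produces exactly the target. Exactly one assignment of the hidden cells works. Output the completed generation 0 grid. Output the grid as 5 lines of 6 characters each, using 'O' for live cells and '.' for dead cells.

Answer: OO.O..
.OO.OO
O...O.
..OOOO
..O..O

Derivation:
Hidden generation-0 cells (in order): (1,3), (4,0).
A hidden cell only influences target cells in its own 3x3 neighborhood. Try each of the 2^2 = 4 assignments, step the completed generation 0 forward once under B3/S23, and compare with the target:
  (1,3)=. (4,0)=. -> step reproduces the target at every cell -> ACCEPT
  (1,3)=. (4,0)=O -> step gives (3,1)='.' but target has 'O' -> reject
  (1,3)=O (4,0)=. -> step gives (0,4)='.' but target has 'O' -> reject
  (1,3)=O (4,0)=O -> step gives (0,4)='.' but target has 'O' -> reject
Unique solution: (1,3)=dead, (4,0)=dead.
Check: live-neighbor counts of every cell in the completed generation 0:
234232
443432
144655
132443
022442
Applying B3/S23 to generation 0 with these counts gives:
OO.OO.
..O.OO
......
.OO..O
..O..O
which matches the target exactly.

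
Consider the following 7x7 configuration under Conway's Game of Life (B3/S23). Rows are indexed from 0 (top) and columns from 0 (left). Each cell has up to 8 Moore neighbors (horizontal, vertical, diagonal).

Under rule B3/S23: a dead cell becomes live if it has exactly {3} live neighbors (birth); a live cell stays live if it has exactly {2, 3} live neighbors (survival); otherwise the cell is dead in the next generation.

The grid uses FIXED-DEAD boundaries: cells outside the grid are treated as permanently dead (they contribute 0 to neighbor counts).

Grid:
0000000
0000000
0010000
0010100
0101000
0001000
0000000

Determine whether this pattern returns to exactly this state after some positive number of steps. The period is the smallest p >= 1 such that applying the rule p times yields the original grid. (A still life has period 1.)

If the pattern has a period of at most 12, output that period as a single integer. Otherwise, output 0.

Answer: 2

Derivation:
Simulating and comparing each generation to the original:
Gen 0 (original, given above): 6 live cells
Gen 1: 6 live cells, differs from original
Gen 2: 6 live cells, MATCHES original -> period = 2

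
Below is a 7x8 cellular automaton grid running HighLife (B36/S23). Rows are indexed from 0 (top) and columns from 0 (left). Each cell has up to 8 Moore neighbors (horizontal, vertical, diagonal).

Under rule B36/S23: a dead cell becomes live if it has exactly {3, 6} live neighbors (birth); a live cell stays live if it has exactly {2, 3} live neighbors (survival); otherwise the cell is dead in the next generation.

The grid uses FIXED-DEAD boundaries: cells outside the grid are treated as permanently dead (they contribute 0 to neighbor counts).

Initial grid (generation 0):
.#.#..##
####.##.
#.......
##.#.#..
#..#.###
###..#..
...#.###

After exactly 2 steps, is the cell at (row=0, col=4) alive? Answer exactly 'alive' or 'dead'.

Answer: dead

Derivation:
Simulating step by step:
Generation 0 (given above): 28 live cells
Generation 1: 33 live cells
##.#####
#..#####
.#.#.##.
###..#..
.#.#.#..
####....
.##.###.
Generation 2: 18 live cells
####...#
#.......
...##..#
#..#.#..
...#....
#.....#.
#...##..

Cell (0,4) at generation 2: 0 -> dead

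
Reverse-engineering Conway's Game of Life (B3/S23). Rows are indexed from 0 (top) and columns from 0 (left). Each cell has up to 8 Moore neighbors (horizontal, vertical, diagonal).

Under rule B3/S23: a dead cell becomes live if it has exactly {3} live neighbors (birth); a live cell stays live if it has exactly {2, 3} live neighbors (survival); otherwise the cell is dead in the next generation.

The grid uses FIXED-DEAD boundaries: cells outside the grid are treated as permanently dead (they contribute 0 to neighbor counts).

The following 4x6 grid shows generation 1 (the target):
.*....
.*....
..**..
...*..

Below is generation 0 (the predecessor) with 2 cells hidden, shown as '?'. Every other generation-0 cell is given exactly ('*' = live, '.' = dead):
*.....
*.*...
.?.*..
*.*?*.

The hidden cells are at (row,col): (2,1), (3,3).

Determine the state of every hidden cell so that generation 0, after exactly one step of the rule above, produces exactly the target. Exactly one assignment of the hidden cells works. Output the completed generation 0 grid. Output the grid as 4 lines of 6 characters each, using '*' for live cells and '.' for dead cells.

Hidden generation-0 cells (in order): (2,1), (3,3).
A hidden cell only influences target cells in its own 3x3 neighborhood. Try each of the 2^2 = 4 assignments, step the completed generation 0 forward once under B3/S23, and compare with the target:
  (2,1)=. (3,3)=. -> step reproduces the target at every cell -> ACCEPT
  (2,1)=. (3,3)=* -> step gives (2,2)='.' but target has '*' -> reject
  (2,1)=* (3,3)=. -> step gives (1,0)='*' but target has '.' -> reject
  (2,1)=* (3,3)=* -> step gives (1,0)='*' but target has '.' -> reject
Unique solution: (2,1)=dead, (3,3)=dead.
Check: live-neighbor counts of every cell in the completed generation 0:
131100
131210
243321
021311
Applying B3/S23 to generation 0 with these counts gives:
.*....
.*....
..**..
...*..
which matches the target exactly.

Answer: *.....
*.*...
...*..
*.*.*.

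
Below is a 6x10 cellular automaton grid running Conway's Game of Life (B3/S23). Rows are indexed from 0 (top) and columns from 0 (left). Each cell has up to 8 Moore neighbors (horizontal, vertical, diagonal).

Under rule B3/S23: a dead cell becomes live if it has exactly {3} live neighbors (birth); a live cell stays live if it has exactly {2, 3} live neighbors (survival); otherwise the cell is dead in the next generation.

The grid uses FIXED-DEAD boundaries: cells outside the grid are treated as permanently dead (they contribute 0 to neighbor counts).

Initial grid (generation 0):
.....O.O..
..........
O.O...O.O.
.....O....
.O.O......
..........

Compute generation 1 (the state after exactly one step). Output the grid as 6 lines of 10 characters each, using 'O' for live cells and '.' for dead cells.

Answer: ..........
......OO..
..........
.OO.......
..........
..........

Derivation:
Simulating step by step:
Generation 0 (given above): 9 live cells
Generation 1: 4 live cells
(generation 1 grid is the final answer)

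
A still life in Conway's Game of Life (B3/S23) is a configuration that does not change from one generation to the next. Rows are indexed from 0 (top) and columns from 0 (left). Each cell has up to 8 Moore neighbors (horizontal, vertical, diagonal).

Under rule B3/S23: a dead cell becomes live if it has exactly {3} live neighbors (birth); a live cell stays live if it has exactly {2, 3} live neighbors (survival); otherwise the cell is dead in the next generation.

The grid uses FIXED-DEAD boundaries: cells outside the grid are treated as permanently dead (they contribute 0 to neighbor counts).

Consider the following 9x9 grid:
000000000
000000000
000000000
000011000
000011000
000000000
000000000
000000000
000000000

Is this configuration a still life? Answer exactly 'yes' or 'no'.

Answer: yes

Derivation:
Compute generation 1 and compare to generation 0 (given above):
Generation 1:
000000000
000000000
000000000
000011000
000011000
000000000
000000000
000000000
000000000
The grids are IDENTICAL -> still life.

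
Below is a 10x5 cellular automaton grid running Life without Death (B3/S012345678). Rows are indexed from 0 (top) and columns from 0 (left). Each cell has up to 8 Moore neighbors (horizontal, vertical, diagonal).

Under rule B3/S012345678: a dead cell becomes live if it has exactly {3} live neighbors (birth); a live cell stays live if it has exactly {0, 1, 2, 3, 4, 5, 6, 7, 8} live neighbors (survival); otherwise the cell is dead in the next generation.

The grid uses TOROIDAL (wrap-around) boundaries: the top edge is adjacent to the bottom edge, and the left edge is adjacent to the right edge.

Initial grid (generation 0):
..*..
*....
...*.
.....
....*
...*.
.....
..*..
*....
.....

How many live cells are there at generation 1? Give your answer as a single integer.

Answer: 7

Derivation:
Simulating step by step:
Generation 0 (given above): 7 live cells
Generation 1: 7 live cells
..*..
*....
...*.
.....
....*
...*.
.....
..*..
*....
.....
Population at generation 1: 7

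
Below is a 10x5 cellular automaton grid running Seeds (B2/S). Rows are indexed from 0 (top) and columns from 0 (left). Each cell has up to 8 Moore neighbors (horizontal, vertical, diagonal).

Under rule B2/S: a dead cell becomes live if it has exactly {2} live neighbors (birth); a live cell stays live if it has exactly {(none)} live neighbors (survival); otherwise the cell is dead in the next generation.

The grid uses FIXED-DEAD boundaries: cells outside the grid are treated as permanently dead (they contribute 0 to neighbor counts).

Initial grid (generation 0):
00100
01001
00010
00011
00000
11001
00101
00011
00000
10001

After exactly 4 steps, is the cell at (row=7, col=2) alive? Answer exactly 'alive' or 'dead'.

Simulating step by step:
Generation 0 (given above): 15 live cells
Generation 1: 9 live cells
01010
00000
00000
00100
11100
00100
10000
00100
00000
00000
Generation 2: 8 live cells
00100
00100
00000
10010
00000
00010
00110
01000
00000
00000
Generation 3: 14 live cells
01010
01010
01110
00000
00111
00001
01001
00010
00000
00000
Generation 4: 8 live cells
10001
00000
10001
00000
00000
01000
00100
00101
00000
00000

Cell (7,2) at generation 4: 1 -> alive

Answer: alive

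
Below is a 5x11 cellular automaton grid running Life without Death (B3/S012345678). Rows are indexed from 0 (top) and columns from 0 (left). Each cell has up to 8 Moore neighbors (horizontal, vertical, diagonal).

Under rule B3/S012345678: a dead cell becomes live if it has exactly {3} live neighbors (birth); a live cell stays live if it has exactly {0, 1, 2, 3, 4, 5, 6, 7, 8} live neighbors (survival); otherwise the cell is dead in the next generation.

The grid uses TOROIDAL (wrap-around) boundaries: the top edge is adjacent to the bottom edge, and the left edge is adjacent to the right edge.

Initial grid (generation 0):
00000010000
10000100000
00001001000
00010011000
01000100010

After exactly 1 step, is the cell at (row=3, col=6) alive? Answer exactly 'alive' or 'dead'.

Simulating step by step:
Generation 0 (given above): 11 live cells
Generation 1: 18 live cells
00000110000
10000110000
00001101000
00011111100
01000101010

Cell (3,6) at generation 1: 1 -> alive

Answer: alive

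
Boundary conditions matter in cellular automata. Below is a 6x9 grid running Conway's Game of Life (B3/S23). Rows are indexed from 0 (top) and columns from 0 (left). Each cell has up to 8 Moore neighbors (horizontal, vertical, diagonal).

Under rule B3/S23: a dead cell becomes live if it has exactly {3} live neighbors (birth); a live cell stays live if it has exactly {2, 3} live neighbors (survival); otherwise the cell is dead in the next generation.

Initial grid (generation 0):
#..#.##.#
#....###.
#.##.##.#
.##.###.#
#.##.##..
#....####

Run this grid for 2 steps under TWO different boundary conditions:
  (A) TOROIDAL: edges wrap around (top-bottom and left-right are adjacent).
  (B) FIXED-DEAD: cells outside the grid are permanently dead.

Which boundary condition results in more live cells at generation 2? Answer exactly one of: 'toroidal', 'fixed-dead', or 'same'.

Answer: fixed-dead

Derivation:
Under TOROIDAL boundary, generation 2:
.#.......
.#.#.....
..##.....
.........
..##.....
.#.#.....
Population = 9

Under FIXED-DEAD boundary, generation 2:
...##....
..#......
#.##.....
#........
#.###....
.####....
Population = 15

Comparison: toroidal=9, fixed-dead=15 -> fixed-dead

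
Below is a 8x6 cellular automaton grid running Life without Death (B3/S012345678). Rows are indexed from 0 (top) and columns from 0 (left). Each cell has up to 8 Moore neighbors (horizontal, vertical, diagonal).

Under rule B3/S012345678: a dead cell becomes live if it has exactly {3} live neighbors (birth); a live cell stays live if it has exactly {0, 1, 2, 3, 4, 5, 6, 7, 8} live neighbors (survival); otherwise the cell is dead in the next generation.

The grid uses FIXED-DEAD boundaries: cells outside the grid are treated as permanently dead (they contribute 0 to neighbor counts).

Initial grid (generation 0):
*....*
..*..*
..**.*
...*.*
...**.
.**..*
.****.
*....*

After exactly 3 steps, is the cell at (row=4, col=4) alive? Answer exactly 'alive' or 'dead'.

Simulating step by step:
Generation 0 (given above): 20 live cells
Generation 1: 29 live cells
*....*
.***.*
..**.*
...*.*
...***
.**..*
******
******
Generation 2: 34 live cells
***.**
.***.*
.***.*
...*.*
...***
***..*
******
******
Generation 3: 35 live cells
***.**
.***.*
.***.*
...*.*
.*.***
***..*
******
******

Cell (4,4) at generation 3: 1 -> alive

Answer: alive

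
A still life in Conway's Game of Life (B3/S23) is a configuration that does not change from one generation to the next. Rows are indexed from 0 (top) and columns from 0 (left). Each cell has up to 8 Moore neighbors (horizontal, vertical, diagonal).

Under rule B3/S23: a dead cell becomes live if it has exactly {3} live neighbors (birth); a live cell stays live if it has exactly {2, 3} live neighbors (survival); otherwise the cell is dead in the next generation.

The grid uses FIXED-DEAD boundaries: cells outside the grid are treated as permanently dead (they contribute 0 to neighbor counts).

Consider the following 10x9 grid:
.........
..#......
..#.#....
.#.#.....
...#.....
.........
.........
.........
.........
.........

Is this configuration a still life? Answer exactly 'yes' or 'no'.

Answer: no

Derivation:
Compute generation 1 and compare to generation 0 (given above):
Generation 1:
.........
...#.....
.##......
...##....
..#......
.........
.........
.........
.........
.........
Cell (1,2) differs: gen0=1 vs gen1=0 -> NOT a still life.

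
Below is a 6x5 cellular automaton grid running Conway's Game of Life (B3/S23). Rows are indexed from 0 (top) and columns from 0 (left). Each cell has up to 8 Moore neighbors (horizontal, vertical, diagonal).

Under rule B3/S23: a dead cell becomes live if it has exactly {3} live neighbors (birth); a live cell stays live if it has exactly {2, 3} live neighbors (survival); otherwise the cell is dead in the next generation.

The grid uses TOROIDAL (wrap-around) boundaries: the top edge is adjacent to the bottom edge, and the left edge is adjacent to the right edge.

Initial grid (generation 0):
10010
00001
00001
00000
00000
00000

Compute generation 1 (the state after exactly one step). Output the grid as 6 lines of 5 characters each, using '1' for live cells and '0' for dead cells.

Simulating step by step:
Generation 0 (given above): 4 live cells
Generation 1: 4 live cells
(generation 1 grid is the final answer)

Answer: 00001
10011
00000
00000
00000
00000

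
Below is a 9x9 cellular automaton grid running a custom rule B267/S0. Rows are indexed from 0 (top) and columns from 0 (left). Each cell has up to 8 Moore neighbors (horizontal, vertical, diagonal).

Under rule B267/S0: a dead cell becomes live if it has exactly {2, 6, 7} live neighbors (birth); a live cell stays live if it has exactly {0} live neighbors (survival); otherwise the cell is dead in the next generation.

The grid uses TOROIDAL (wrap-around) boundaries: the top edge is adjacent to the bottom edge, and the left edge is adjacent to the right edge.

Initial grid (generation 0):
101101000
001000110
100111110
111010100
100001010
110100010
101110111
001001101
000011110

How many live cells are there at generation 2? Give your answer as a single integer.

Answer: 15

Derivation:
Simulating step by step:
Generation 0 (given above): 40 live cells
Generation 1: 8 live cells
100000100
100000000
000000000
000001000
010000000
000000001
000000000
000000010
100000000
Generation 2: 15 live cells
000000100
010000001
000000000
000001000
110000000
100000001
000000011
000000011
010000110
Population at generation 2: 15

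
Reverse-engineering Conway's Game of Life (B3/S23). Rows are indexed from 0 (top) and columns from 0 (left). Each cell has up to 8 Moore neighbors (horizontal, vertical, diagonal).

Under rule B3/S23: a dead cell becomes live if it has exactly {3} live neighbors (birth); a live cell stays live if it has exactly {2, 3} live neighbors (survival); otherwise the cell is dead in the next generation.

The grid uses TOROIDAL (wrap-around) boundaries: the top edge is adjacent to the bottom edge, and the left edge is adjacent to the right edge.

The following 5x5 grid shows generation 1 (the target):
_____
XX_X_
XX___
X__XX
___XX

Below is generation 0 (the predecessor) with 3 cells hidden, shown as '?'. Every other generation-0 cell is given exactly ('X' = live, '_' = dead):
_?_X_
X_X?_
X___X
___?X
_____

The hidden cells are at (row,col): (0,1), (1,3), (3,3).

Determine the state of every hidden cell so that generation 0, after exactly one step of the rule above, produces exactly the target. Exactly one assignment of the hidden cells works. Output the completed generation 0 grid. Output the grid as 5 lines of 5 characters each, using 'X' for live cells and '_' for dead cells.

Answer: ___X_
X_X__
X___X
___XX
_____

Derivation:
Hidden generation-0 cells (in order): (0,1), (1,3), (3,3).
A hidden cell only influences target cells in its own 3x3 neighborhood. Try each of the 2^3 = 8 assignments, step the completed generation 0 forward once under B3/S23, and compare with the target:
  (0,1)=_ (1,3)=_ (3,3)=_ -> step gives (2,3)='X' but target has '_' -> reject
  (0,1)=_ (1,3)=_ (3,3)=X -> step reproduces the target at every cell -> ACCEPT
  (0,1)=_ (1,3)=X (3,3)=_ -> step gives (0,2)='X' but target has '_' -> reject
  (0,1)=_ (1,3)=X (3,3)=X -> step gives (0,2)='X' but target has '_' -> reject
  (0,1)=X (1,3)=_ (3,3)=_ -> step gives (0,1)='X' but target has '_' -> reject
  (0,1)=X (1,3)=_ (3,3)=X -> step gives (0,1)='X' but target has '_' -> reject
  (0,1)=X (1,3)=X (3,3)=_ -> step gives (0,1)='X' but target has '_' -> reject
  (0,1)=X (1,3)=X (3,3)=X -> step gives (0,1)='X' but target has '_' -> reject
Unique solution: (0,1)=dead, (1,3)=dead, (3,3)=live.
Check: live-neighbor counts of every cell in the completed generation 0:
12212
23134
33244
31123
10233
Applying B3/S23 to generation 0 with these counts gives:
_____
XX_X_
XX___
X__XX
___XX
which matches the target exactly.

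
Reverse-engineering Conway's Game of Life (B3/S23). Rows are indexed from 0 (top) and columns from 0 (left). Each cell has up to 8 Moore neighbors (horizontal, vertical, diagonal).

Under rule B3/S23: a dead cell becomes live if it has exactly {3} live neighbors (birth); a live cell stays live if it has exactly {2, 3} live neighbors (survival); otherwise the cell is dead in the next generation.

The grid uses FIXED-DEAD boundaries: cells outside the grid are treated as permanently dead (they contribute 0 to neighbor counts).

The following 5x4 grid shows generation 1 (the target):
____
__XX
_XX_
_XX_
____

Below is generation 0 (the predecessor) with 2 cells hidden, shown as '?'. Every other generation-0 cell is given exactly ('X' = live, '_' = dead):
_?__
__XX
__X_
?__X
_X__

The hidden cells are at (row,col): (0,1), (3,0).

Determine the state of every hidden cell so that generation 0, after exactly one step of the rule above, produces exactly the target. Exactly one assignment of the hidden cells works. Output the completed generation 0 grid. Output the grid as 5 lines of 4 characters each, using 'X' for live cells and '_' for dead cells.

Answer: ____
__XX
__X_
X__X
_X__

Derivation:
Hidden generation-0 cells (in order): (0,1), (3,0).
A hidden cell only influences target cells in its own 3x3 neighborhood. Try each of the 2^2 = 4 assignments, step the completed generation 0 forward once under B3/S23, and compare with the target:
  (0,1)=_ (3,0)=_ -> step gives (2,1)='_' but target has 'X' -> reject
  (0,1)=_ (3,0)=X -> step reproduces the target at every cell -> ACCEPT
  (0,1)=X (3,0)=_ -> step gives (0,2)='X' but target has '_' -> reject
  (0,1)=X (3,0)=X -> step gives (0,2)='X' but target has '_' -> reject
Unique solution: (0,1)=dead, (3,0)=live.
Check: live-neighbor counts of every cell in the completed generation 0:
0122
0222
1334
1331
2121
Applying B3/S23 to generation 0 with these counts gives:
____
__XX
_XX_
_XX_
____
which matches the target exactly.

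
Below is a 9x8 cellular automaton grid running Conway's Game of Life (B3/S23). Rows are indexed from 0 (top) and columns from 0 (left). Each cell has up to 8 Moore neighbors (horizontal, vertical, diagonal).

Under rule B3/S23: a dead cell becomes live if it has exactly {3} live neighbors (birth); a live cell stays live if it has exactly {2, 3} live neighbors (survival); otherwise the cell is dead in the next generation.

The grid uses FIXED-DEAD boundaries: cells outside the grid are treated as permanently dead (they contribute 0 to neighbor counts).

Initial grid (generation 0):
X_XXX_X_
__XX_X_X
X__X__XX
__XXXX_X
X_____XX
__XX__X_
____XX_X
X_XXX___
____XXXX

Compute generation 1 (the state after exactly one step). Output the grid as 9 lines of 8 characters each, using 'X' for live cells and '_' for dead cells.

Answer: _XX_XXX_
_____X_X
_X_____X
_XXXXX__
_X_____X
___XX___
_X___XX_
_______X
____XXX_

Derivation:
Simulating step by step:
Generation 0 (given above): 35 live cells
Generation 1: 25 live cells
(generation 1 grid is the final answer)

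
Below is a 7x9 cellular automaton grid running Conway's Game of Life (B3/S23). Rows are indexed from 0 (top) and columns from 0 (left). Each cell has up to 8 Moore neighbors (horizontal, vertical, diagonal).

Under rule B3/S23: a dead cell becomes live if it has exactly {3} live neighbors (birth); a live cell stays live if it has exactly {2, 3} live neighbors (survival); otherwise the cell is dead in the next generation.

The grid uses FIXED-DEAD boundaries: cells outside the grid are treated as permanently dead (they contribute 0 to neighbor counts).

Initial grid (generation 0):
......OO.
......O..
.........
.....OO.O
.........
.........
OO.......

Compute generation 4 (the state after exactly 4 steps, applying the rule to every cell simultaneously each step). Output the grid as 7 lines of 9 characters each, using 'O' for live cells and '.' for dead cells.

Answer: .........
......O.O
......OO.
......OO.
.........
.........
.........

Derivation:
Simulating step by step:
Generation 0 (given above): 8 live cells
Generation 1: 7 live cells
......OO.
......OO.
.....OOO.
.........
.........
.........
.........
Generation 2: 6 live cells
......OO.
........O
.....O.O.
......O..
.........
.........
.........
Generation 3: 5 live cells
.......O.
........O
......OO.
......O..
.........
.........
.........
Generation 4: 6 live cells
(generation 4 grid is the final answer)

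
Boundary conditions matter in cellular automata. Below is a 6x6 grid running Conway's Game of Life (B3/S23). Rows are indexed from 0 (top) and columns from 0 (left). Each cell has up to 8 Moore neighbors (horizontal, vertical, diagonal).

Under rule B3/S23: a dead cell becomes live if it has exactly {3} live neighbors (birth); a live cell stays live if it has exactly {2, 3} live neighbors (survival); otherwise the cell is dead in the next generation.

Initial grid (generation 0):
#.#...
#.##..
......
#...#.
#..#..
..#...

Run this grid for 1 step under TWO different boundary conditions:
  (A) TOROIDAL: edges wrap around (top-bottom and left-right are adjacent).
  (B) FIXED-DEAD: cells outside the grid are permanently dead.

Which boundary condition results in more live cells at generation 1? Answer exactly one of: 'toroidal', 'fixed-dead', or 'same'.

Answer: toroidal

Derivation:
Under TOROIDAL boundary, generation 1:
..#...
..##..
.#.#.#
.....#
.#.#.#
..##..
Population = 12

Under FIXED-DEAD boundary, generation 1:
..##..
..##..
.#.#..
......
.#.#..
......
Population = 8

Comparison: toroidal=12, fixed-dead=8 -> toroidal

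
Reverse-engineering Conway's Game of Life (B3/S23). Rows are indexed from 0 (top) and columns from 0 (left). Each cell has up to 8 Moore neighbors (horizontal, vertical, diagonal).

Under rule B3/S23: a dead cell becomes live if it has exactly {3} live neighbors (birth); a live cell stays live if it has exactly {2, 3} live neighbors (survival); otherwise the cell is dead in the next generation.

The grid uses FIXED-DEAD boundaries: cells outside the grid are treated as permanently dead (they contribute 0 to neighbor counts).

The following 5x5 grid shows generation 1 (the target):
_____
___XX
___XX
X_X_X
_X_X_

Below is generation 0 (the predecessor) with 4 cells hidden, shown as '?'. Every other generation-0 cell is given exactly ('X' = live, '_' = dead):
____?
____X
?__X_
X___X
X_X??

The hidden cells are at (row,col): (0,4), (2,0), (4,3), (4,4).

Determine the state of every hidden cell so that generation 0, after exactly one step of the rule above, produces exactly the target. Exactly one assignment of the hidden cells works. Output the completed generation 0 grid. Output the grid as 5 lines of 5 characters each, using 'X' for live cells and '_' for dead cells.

Answer: ____X
____X
X__X_
X___X
X_XX_

Derivation:
Hidden generation-0 cells (in order): (0,4), (2,0), (4,3), (4,4).
A hidden cell only influences target cells in its own 3x3 neighborhood. Try each of the 2^4 = 16 assignments, step the completed generation 0 forward once under B3/S23, and compare with the target:
  (0,4)=_ (2,0)=_ (4,3)=_ (4,4)=_ -> step gives (1,3)='_' but target has 'X' -> reject
  (0,4)=_ (2,0)=_ (4,3)=_ (4,4)=X -> step gives (1,3)='_' but target has 'X' -> reject
  (0,4)=_ (2,0)=_ (4,3)=X (4,4)=_ -> step gives (1,3)='_' but target has 'X' -> reject
  (0,4)=_ (2,0)=_ (4,3)=X (4,4)=X -> step gives (1,3)='_' but target has 'X' -> reject
  (0,4)=_ (2,0)=X (4,3)=_ (4,4)=_ -> step gives (1,3)='_' but target has 'X' -> reject
  (0,4)=_ (2,0)=X (4,3)=_ (4,4)=X -> step gives (1,3)='_' but target has 'X' -> reject
  (0,4)=_ (2,0)=X (4,3)=X (4,4)=_ -> step gives (1,3)='_' but target has 'X' -> reject
  (0,4)=_ (2,0)=X (4,3)=X (4,4)=X -> step gives (1,3)='_' but target has 'X' -> reject
  (0,4)=X (2,0)=_ (4,3)=_ (4,4)=_ -> step gives (3,0)='_' but target has 'X' -> reject
  (0,4)=X (2,0)=_ (4,3)=_ (4,4)=X -> step gives (3,0)='_' but target has 'X' -> reject
  (0,4)=X (2,0)=_ (4,3)=X (4,4)=_ -> step gives (3,0)='_' but target has 'X' -> reject
  (0,4)=X (2,0)=_ (4,3)=X (4,4)=X -> step gives (3,0)='_' but target has 'X' -> reject
  (0,4)=X (2,0)=X (4,3)=_ (4,4)=_ -> step gives (3,2)='_' but target has 'X' -> reject
  (0,4)=X (2,0)=X (4,3)=_ (4,4)=X -> step gives (3,2)='_' but target has 'X' -> reject
  (0,4)=X (2,0)=X (4,3)=X (4,4)=_ -> step reproduces the target at every cell -> ACCEPT
  (0,4)=X (2,0)=X (4,3)=X (4,4)=X -> step gives (4,4)='X' but target has '_' -> reject
Unique solution: (0,4)=live, (2,0)=live, (4,3)=live, (4,4)=dead.
Check: live-neighbor counts of every cell in the completed generation 0:
00021
11132
12123
24342
13122
Applying B3/S23 to generation 0 with these counts gives:
_____
___XX
___XX
X_X_X
_X_X_
which matches the target exactly.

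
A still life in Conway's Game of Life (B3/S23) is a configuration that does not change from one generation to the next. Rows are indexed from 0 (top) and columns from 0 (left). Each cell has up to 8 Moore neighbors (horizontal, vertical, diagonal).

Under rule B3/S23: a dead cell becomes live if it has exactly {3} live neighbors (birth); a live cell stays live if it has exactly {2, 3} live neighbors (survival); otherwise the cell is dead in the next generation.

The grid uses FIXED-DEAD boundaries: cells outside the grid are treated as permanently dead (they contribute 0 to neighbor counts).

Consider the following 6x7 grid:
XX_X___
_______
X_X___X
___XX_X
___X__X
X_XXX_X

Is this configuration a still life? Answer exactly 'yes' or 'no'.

Compute generation 1 and compare to generation 0 (given above):
Generation 1:
_______
X_X____
___X_X_
__XXX_X
______X
__XXXX_
Cell (0,0) differs: gen0=1 vs gen1=0 -> NOT a still life.

Answer: no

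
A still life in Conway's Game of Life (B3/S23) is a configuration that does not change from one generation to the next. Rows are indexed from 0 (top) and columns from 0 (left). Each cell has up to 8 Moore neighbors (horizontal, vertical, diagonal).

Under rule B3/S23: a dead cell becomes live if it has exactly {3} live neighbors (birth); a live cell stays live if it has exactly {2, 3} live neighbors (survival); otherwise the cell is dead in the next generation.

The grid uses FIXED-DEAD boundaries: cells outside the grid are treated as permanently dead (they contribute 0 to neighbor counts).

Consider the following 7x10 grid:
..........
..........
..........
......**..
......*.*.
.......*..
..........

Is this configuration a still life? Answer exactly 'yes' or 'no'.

Compute generation 1 and compare to generation 0 (given above):
Generation 1:
..........
..........
..........
......**..
......*.*.
.......*..
..........
The grids are IDENTICAL -> still life.

Answer: yes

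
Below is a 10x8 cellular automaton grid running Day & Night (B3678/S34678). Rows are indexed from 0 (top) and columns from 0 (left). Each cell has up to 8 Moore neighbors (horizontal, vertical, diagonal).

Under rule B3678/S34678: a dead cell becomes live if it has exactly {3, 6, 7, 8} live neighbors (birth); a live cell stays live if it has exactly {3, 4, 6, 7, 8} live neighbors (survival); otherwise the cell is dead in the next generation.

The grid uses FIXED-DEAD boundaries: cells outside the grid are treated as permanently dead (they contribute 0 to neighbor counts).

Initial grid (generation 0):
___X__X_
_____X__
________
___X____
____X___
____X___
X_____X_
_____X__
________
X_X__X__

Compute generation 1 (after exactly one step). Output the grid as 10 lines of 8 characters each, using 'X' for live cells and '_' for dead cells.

Answer: ________
________
________
________
___X____
_____X__
_____X__
________
________
________

Derivation:
Simulating step by step:
Generation 0 (given above): 12 live cells
Generation 1: 3 live cells
(generation 1 grid is the final answer)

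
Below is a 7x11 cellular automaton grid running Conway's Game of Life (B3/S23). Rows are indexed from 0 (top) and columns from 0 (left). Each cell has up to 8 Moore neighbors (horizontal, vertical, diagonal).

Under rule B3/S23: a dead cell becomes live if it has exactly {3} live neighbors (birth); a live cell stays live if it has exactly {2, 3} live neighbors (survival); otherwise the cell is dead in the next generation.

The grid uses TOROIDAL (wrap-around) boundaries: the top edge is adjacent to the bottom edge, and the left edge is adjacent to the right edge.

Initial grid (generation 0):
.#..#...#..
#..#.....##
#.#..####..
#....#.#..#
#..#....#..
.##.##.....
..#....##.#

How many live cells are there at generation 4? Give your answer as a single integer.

Simulating step by step:
Generation 0 (given above): 28 live cells
Generation 1: 42 live cells
.###...##..
#.#####..##
....##.##..
#...##...##
#.##.##...#
###.#..###.
#.#.##.###.
Generation 2: 17 live cells
...........
#........##
.#.....##..
##.....###.
..#...##...
...........
#...##.....
Generation 3: 16 live cells
#..........
#.......###
.#.....#...
###......#.
.#....##...
.....##....
...........
Generation 4: 22 live cells
#........#.
##......###
..#........
#.#...###..
###..###...
.....###...
...........
Population at generation 4: 22

Answer: 22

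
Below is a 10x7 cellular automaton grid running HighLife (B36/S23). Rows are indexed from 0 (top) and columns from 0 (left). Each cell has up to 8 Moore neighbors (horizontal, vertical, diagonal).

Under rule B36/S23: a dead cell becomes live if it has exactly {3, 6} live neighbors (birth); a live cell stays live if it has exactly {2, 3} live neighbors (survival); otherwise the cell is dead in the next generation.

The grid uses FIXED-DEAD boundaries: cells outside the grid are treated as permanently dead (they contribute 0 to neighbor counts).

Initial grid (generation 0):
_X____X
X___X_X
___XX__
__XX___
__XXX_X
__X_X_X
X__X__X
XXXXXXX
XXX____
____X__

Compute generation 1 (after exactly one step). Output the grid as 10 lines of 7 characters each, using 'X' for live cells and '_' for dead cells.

Simulating step by step:
Generation 0 (given above): 30 live cells
Generation 1: 22 live cells
(generation 1 grid is the final answer)

Answer: _____X_
___XX__
__X_XX_
_____X_
_X__X__
_XXXX_X
X____XX
____XXX
X______
_X_____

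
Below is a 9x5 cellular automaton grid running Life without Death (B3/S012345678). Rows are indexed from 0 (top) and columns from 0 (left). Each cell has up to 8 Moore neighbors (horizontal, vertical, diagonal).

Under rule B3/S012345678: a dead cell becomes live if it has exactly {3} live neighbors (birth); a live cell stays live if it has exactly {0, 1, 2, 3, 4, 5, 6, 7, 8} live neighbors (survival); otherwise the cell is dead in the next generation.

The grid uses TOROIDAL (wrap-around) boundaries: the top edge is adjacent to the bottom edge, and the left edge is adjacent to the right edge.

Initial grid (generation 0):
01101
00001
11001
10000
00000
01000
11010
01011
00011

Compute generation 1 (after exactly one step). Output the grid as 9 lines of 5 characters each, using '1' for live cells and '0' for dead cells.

Answer: 01101
00101
11001
11001
00000
11100
11010
01011
01011

Derivation:
Simulating step by step:
Generation 0 (given above): 17 live cells
Generation 1: 23 live cells
(generation 1 grid is the final answer)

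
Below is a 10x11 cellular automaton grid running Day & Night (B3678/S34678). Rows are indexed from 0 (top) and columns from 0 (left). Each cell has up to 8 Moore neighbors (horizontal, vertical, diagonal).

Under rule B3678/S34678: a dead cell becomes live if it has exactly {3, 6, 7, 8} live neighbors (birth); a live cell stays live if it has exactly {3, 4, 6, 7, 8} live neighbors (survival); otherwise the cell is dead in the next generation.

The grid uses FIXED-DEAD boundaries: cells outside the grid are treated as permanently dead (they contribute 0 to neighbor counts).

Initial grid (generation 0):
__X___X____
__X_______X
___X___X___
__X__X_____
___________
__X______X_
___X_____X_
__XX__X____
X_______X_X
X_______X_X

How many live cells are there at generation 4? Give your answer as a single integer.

Answer: 0

Derivation:
Simulating step by step:
Generation 0 (given above): 21 live cells
Generation 1: 6 live cells
___________
___X_______
__X________
___________
___________
___________
___X_______
_________X_
_X_____X___
___________
Generation 2: 0 live cells
___________
___________
___________
___________
___________
___________
___________
___________
___________
___________
Generation 3: 0 live cells
___________
___________
___________
___________
___________
___________
___________
___________
___________
___________
Generation 4: 0 live cells
___________
___________
___________
___________
___________
___________
___________
___________
___________
___________
Population at generation 4: 0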